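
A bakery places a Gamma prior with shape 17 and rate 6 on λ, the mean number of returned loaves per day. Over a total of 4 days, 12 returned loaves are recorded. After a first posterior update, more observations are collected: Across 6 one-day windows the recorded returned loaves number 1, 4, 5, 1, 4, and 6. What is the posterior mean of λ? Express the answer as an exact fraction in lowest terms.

25/8

Total count 12 over total exposure 4 days.
After the first batch: Gamma(17 + 12, 6 + 4) = Gamma(29, 10).
Total count: 1 + 4 + 5 + 1 + 4 + 6 = 21.
Total exposure: 6 days.
After the second batch: Gamma(29 + 21, 10 + 6) = Gamma(50, 16).
Posterior mean = α'/β' = 50/16 = 25/8.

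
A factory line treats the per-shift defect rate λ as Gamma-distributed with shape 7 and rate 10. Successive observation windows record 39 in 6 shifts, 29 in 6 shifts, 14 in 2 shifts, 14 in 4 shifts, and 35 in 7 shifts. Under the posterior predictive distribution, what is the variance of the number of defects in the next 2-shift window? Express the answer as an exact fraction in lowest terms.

Total count: 39 + 29 + 14 + 14 + 35 = 131.
Total exposure: 6 + 6 + 2 + 4 + 7 = 25 shifts.
Posterior: α' = 7 + 131 = 138, β' = 10 + 25 = 35.
The posterior predictive for a window of length T is Negative Binomial with variance T·α'·(β'+T)/β'² = 2·138·37/1225 = 10212/1225.

10212/1225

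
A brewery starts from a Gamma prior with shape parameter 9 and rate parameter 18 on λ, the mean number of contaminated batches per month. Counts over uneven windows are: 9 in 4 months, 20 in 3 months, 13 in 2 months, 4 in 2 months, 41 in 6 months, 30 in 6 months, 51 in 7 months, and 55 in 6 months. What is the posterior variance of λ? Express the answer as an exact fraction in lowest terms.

58/729

Total count: 9 + 20 + 13 + 4 + 41 + 30 + 51 + 55 = 223.
Total exposure: 4 + 3 + 2 + 2 + 6 + 6 + 7 + 6 = 36 months.
Conjugate update: add total count to the shape and total exposure to the rate, giving Gamma(232, 54).
Posterior variance = α'/β'² = 232/2916 = 58/729.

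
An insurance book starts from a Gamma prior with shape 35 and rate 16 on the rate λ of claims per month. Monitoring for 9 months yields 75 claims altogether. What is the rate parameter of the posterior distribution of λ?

Total count 75 over total exposure 9 months.
The Gamma prior is conjugate for the Poisson rate, so λ | data ~ Gamma(35+75, 16+9) = Gamma(110, 25).

25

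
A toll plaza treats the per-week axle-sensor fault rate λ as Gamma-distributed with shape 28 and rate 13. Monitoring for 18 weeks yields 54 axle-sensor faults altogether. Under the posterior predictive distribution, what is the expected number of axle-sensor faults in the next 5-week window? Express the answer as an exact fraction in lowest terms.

410/31

Total count 54 over total exposure 18 weeks.
Conjugate update: add total count to the shape and total exposure to the rate, giving Gamma(82, 31).
Predictive mean over a 5-week window = T·E[λ|data] = 5·82/31 = 410/31.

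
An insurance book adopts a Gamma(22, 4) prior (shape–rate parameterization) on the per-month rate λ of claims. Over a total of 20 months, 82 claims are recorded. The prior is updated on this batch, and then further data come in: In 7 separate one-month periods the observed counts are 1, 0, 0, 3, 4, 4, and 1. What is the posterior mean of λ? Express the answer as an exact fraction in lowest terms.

117/31

Total count 82 over total exposure 20 months.
After the first batch: Gamma(22 + 82, 4 + 20) = Gamma(104, 24).
Total count: 1 + 0 + 0 + 3 + 4 + 4 + 1 = 13.
Total exposure: 7 months.
After the second batch: Gamma(104 + 13, 24 + 7) = Gamma(117, 31).
Posterior mean = α'/β' = 117/31.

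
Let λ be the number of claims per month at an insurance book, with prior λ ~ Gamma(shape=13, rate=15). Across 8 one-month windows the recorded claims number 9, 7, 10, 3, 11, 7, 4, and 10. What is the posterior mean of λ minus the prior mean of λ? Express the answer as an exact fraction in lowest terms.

811/345

Total count: 9 + 7 + 10 + 3 + 11 + 7 + 4 + 10 = 61.
Total exposure: 8 months.
Gamma(α, β) with Poisson data over total exposure Σt gives posterior Gamma(α+Σx, β+Σt) = Gamma(74, 23).
Posterior mean = 74/23 = 74/23; prior mean = 13/15 = 13/15. Difference = 74/23 − 13/15 = 811/345.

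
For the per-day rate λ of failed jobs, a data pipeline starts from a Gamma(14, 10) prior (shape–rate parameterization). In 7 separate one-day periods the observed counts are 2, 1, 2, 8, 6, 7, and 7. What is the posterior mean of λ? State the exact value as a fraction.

47/17

Total count: 2 + 1 + 2 + 8 + 6 + 7 + 7 = 33.
Total exposure: 7 days.
Gamma(α, β) with Poisson data over total exposure Σt gives posterior Gamma(α+Σx, β+Σt) = Gamma(47, 17).
Posterior mean = α'/β' = 47/17.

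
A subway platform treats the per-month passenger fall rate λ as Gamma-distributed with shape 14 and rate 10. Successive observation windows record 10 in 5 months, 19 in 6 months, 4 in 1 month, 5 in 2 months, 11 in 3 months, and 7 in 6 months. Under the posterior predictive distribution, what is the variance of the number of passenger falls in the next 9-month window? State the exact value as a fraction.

Total count: 10 + 19 + 4 + 5 + 11 + 7 = 56.
Total exposure: 5 + 6 + 1 + 2 + 3 + 6 = 23 months.
Gamma(α, β) with Poisson data over total exposure Σt gives posterior Gamma(α+Σx, β+Σt) = Gamma(70, 33).
The posterior predictive for a window of length T is Negative Binomial with variance T·α'·(β'+T)/β'² = 9·70·42/1089 = 2940/121.

2940/121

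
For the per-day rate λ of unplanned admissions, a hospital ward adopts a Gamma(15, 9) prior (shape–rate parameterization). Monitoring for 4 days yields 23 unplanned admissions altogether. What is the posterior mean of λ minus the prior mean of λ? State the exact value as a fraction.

Total count 23 over total exposure 4 days.
Posterior: α' = 15 + 23 = 38, β' = 9 + 4 = 13.
Posterior mean = 38/13 = 38/13; prior mean = 15/9 = 5/3. Difference = 38/13 − 5/3 = 49/39.

49/39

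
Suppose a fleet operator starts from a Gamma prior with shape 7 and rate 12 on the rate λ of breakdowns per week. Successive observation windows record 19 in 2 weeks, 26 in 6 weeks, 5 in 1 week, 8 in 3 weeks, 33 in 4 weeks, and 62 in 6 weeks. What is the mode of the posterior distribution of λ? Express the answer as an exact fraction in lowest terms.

Total count: 19 + 26 + 5 + 8 + 33 + 62 = 153.
Total exposure: 2 + 6 + 1 + 3 + 4 + 6 = 22 weeks.
Gamma(α, β) with Poisson data over total exposure Σt gives posterior Gamma(α+Σx, β+Σt) = Gamma(160, 34).
Posterior mode = (α'−1)/β' = 159/34.

159/34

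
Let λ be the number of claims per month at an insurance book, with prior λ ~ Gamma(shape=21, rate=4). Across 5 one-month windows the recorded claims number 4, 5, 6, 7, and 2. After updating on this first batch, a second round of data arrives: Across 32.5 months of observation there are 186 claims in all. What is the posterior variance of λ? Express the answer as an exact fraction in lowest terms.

924/6889

Total count: 4 + 5 + 6 + 7 + 2 = 24.
Total exposure: 5 months.
After the first batch: Gamma(21 + 24, 4 + 5) = Gamma(45, 9).
Total count 186 over total exposure 32.5 months.
After the second batch: Gamma(45 + 186, 9 + 32.5) = Gamma(231, 83/2).
Posterior variance = α'/β'² = 231/(6889/4) = 924/6889.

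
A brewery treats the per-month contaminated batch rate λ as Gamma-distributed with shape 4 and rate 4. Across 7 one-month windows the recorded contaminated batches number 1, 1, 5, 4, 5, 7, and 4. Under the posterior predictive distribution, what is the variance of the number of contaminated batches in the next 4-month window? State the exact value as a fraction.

1860/121

Total count: 1 + 1 + 5 + 4 + 5 + 7 + 4 = 27.
Total exposure: 7 months.
By Gamma–Poisson conjugacy, the posterior is Gamma(α + Σx, β + Σt) = Gamma(4 + 27, 4 + 7) = Gamma(31, 11).
The posterior predictive for a window of length T is Negative Binomial with variance T·α'·(β'+T)/β'² = 4·31·15/121 = 1860/121.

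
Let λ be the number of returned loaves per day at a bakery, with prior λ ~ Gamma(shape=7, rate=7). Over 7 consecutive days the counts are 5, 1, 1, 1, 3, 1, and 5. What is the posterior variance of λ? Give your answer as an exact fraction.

Total count: 5 + 1 + 1 + 1 + 3 + 1 + 5 = 17.
Total exposure: 7 days.
The Gamma prior is conjugate for the Poisson rate, so λ | data ~ Gamma(7+17, 7+7) = Gamma(24, 14).
Posterior variance = α'/β'² = 24/196 = 6/49.

6/49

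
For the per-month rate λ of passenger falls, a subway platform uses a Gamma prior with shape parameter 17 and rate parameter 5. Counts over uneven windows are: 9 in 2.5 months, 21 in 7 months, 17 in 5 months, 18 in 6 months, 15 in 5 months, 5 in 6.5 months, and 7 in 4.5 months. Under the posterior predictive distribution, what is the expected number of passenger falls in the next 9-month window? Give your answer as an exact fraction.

1962/83

Total count: 9 + 21 + 17 + 18 + 15 + 5 + 7 = 92.
Total exposure: 2.5 + 7 + 5 + 6 + 5 + 6.5 + 4.5 = 36.5 months.
By Gamma–Poisson conjugacy, the posterior is Gamma(α + Σx, β + Σt) = Gamma(17 + 92, 5 + 36.5) = Gamma(109, 83/2).
Predictive mean over a 9-month window = T·E[λ|data] = 9·109/(83/2) = 1962/83.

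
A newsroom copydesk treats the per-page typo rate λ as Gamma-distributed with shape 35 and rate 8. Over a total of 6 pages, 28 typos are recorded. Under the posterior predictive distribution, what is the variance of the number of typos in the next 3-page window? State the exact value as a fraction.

Total count 28 over total exposure 6 pages.
Gamma(α, β) with Poisson data over total exposure Σt gives posterior Gamma(α+Σx, β+Σt) = Gamma(63, 14).
The posterior predictive for a window of length T is Negative Binomial with variance T·α'·(β'+T)/β'² = 3·63·17/196 = 459/28.

459/28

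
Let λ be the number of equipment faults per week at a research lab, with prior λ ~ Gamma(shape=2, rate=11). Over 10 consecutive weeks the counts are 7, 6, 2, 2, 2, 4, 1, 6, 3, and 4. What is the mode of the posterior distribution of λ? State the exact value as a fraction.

38/21

Total count: 7 + 6 + 2 + 2 + 2 + 4 + 1 + 6 + 3 + 4 = 37.
Total exposure: 10 weeks.
By Gamma–Poisson conjugacy, the posterior is Gamma(α + Σx, β + Σt) = Gamma(2 + 37, 11 + 10) = Gamma(39, 21).
Posterior mode = (α'−1)/β' = 38/21.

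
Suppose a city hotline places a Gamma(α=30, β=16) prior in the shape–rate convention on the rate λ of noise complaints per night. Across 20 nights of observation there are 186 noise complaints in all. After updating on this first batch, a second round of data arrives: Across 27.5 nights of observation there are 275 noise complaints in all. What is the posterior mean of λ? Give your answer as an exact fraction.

982/127

Total count 186 over total exposure 20 nights.
After the first batch: Gamma(30 + 186, 16 + 20) = Gamma(216, 36).
Total count 275 over total exposure 27.5 nights.
After the second batch: Gamma(216 + 275, 36 + 27.5) = Gamma(491, 127/2).
Posterior mean = α'/β' = 491/(127/2) = 982/127.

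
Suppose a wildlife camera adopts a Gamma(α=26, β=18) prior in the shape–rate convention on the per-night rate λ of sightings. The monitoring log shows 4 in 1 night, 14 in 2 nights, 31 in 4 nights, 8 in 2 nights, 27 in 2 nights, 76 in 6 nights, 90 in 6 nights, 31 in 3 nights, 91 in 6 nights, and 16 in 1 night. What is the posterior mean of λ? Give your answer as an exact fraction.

138/17

Total count: 4 + 14 + 31 + 8 + 27 + 76 + 90 + 31 + 91 + 16 = 388.
Total exposure: 1 + 2 + 4 + 2 + 2 + 6 + 6 + 3 + 6 + 1 = 33 nights.
By Gamma–Poisson conjugacy, the posterior is Gamma(α + Σx, β + Σt) = Gamma(26 + 388, 18 + 33) = Gamma(414, 51).
Posterior mean = α'/β' = 414/51 = 138/17.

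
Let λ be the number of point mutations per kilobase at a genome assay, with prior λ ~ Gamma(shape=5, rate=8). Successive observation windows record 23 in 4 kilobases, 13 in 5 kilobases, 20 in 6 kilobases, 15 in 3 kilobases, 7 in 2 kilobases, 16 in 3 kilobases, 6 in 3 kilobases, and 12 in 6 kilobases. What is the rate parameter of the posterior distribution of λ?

40

Total count: 23 + 13 + 20 + 15 + 7 + 16 + 6 + 12 = 112.
Total exposure: 4 + 5 + 6 + 3 + 2 + 3 + 3 + 6 = 32 kilobases.
Posterior: α' = 5 + 112 = 117, β' = 8 + 32 = 40.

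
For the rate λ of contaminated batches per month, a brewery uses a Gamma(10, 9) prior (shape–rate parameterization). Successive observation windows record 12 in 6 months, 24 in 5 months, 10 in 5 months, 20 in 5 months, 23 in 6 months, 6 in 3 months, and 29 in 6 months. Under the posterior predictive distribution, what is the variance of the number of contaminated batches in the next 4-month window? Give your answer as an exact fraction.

26264/2025

Total count: 12 + 24 + 10 + 20 + 23 + 6 + 29 = 124.
Total exposure: 6 + 5 + 5 + 5 + 6 + 3 + 6 = 36 months.
Gamma(α, β) with Poisson data over total exposure Σt gives posterior Gamma(α+Σx, β+Σt) = Gamma(134, 45).
The posterior predictive for a window of length T is Negative Binomial with variance T·α'·(β'+T)/β'² = 4·134·49/2025 = 26264/2025.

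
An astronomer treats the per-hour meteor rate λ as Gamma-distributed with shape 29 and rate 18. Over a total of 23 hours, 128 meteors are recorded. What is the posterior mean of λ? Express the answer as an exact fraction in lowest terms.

157/41

Total count 128 over total exposure 23 hours.
By Gamma–Poisson conjugacy, the posterior is Gamma(α + Σx, β + Σt) = Gamma(29 + 128, 18 + 23) = Gamma(157, 41).
Posterior mean = α'/β' = 157/41.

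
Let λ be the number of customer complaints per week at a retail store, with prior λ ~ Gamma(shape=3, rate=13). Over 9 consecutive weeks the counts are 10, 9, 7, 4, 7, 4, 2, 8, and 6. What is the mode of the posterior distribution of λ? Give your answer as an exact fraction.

Total count: 10 + 9 + 7 + 4 + 7 + 4 + 2 + 8 + 6 = 57.
Total exposure: 9 weeks.
The Gamma prior is conjugate for the Poisson rate, so λ | data ~ Gamma(3+57, 13+9) = Gamma(60, 22).
Posterior mode = (α'−1)/β' = 59/22.

59/22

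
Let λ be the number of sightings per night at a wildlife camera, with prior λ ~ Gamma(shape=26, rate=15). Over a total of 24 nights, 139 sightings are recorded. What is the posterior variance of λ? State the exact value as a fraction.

55/507

Total count 139 over total exposure 24 nights.
Gamma(α, β) with Poisson data over total exposure Σt gives posterior Gamma(α+Σx, β+Σt) = Gamma(165, 39).
Posterior variance = α'/β'² = 165/1521 = 55/507.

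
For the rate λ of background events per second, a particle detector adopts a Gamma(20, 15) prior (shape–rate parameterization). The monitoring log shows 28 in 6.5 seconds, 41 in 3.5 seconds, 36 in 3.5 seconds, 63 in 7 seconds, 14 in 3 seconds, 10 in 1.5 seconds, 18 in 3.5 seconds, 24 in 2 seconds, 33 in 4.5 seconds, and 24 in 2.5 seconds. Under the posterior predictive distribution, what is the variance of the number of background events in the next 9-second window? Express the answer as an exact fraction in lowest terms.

Total count: 28 + 41 + 36 + 63 + 14 + 10 + 18 + 24 + 33 + 24 = 291.
Total exposure: 6.5 + 3.5 + 3.5 + 7 + 3 + 1.5 + 3.5 + 2 + 4.5 + 2.5 = 37.5 seconds.
Posterior: α' = 20 + 291 = 311, β' = 15 + 37.5 = 105/2.
The posterior predictive for a window of length T is Negative Binomial with variance T·α'·(β'+T)/β'² = 9·311·(123/2)/(11025/4) = 76506/1225.

76506/1225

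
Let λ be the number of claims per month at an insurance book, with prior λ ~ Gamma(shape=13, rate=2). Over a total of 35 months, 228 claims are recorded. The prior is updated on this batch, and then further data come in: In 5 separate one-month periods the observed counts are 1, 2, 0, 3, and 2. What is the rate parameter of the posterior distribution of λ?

42

Total count 228 over total exposure 35 months.
After the first batch: Gamma(13 + 228, 2 + 35) = Gamma(241, 37).
Total count: 1 + 2 + 0 + 3 + 2 = 8.
Total exposure: 5 months.
After the second batch: Gamma(241 + 8, 37 + 5) = Gamma(249, 42).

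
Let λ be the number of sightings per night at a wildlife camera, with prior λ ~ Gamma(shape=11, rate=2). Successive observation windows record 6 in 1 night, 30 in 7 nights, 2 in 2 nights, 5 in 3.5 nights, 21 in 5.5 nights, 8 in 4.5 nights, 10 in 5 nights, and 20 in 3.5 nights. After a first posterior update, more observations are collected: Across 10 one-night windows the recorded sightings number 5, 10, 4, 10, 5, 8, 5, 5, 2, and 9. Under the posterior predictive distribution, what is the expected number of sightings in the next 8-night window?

32

Total count: 6 + 30 + 2 + 5 + 21 + 8 + 10 + 20 = 102.
Total exposure: 1 + 7 + 2 + 3.5 + 5.5 + 4.5 + 5 + 3.5 = 32 nights.
After the first batch: Gamma(11 + 102, 2 + 32) = Gamma(113, 34).
Total count: 5 + 10 + 4 + 10 + 5 + 8 + 5 + 5 + 2 + 9 = 63.
Total exposure: 10 nights.
After the second batch: Gamma(113 + 63, 34 + 10) = Gamma(176, 44).
Predictive mean over an 8-night window = T·E[λ|data] = 8·176/44 = 32.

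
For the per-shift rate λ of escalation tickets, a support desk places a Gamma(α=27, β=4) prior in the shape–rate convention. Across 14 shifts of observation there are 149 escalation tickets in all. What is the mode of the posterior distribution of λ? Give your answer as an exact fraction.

Total count 149 over total exposure 14 shifts.
By Gamma–Poisson conjugacy, the posterior is Gamma(α + Σx, β + Σt) = Gamma(27 + 149, 4 + 14) = Gamma(176, 18).
Posterior mode = (α'−1)/β' = 175/18.

175/18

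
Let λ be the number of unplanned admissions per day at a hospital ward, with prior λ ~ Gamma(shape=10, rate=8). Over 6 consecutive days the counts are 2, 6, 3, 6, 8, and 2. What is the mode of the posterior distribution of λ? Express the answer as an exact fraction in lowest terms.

18/7

Total count: 2 + 6 + 3 + 6 + 8 + 2 = 27.
Total exposure: 6 days.
Conjugate update: add total count to the shape and total exposure to the rate, giving Gamma(37, 14).
Posterior mode = (α'−1)/β' = 36/14 = 18/7.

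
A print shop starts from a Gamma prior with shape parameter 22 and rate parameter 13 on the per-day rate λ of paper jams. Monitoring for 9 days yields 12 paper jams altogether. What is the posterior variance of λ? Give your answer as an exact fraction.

17/242

Total count 12 over total exposure 9 days.
The Gamma prior is conjugate for the Poisson rate, so λ | data ~ Gamma(22+12, 13+9) = Gamma(34, 22).
Posterior variance = α'/β'² = 34/484 = 17/242.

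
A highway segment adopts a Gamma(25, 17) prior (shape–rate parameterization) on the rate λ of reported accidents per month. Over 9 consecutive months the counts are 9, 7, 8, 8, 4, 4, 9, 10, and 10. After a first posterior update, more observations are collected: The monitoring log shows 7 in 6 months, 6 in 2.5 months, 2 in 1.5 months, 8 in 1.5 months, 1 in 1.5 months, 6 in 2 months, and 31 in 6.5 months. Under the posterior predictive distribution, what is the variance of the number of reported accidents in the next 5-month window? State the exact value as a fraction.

6510/361

Total count: 9 + 7 + 8 + 8 + 4 + 4 + 9 + 10 + 10 = 69.
Total exposure: 9 months.
After the first batch: Gamma(25 + 69, 17 + 9) = Gamma(94, 26).
Total count: 7 + 6 + 2 + 8 + 1 + 6 + 31 = 61.
Total exposure: 6 + 2.5 + 1.5 + 1.5 + 1.5 + 2 + 6.5 = 21.5 months.
After the second batch: Gamma(94 + 61, 26 + 21.5) = Gamma(155, 95/2).
The posterior predictive for a window of length T is Negative Binomial with variance T·α'·(β'+T)/β'² = 5·155·(105/2)/(9025/4) = 6510/361.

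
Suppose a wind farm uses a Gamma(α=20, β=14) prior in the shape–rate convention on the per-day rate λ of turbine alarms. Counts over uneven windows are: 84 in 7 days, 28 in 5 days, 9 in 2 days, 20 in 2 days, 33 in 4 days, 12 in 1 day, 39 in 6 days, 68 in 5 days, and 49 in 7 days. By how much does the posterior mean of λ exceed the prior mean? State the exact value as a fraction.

2004/371

Total count: 84 + 28 + 9 + 20 + 33 + 12 + 39 + 68 + 49 = 342.
Total exposure: 7 + 5 + 2 + 2 + 4 + 1 + 6 + 5 + 7 = 39 days.
The Gamma prior is conjugate for the Poisson rate, so λ | data ~ Gamma(20+342, 14+39) = Gamma(362, 53).
Posterior mean = 362/53 = 362/53; prior mean = 20/14 = 10/7. Difference = 362/53 − 10/7 = 2004/371.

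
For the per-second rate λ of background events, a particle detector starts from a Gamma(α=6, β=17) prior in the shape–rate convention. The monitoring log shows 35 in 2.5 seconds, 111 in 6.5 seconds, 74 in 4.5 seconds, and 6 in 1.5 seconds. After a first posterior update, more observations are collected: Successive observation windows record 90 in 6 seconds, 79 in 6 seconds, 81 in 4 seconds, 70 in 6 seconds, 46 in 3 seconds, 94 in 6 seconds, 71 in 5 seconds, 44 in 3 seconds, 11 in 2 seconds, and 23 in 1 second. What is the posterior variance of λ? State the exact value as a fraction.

841/5476

Total count: 35 + 111 + 74 + 6 = 226.
Total exposure: 2.5 + 6.5 + 4.5 + 1.5 = 15 seconds.
After the first batch: Gamma(6 + 226, 17 + 15) = Gamma(232, 32).
Total count: 90 + 79 + 81 + 70 + 46 + 94 + 71 + 44 + 11 + 23 = 609.
Total exposure: 6 + 6 + 4 + 6 + 3 + 6 + 5 + 3 + 2 + 1 = 42 seconds.
After the second batch: Gamma(232 + 609, 32 + 42) = Gamma(841, 74).
Posterior variance = α'/β'² = 841/5476.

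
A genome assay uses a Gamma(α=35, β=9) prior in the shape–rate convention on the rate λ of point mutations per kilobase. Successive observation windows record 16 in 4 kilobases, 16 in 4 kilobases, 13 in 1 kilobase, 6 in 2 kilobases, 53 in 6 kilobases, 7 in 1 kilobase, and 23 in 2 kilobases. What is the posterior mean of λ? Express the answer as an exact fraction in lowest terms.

Total count: 16 + 16 + 13 + 6 + 53 + 7 + 23 = 134.
Total exposure: 4 + 4 + 1 + 2 + 6 + 1 + 2 = 20 kilobases.
Gamma(α, β) with Poisson data over total exposure Σt gives posterior Gamma(α+Σx, β+Σt) = Gamma(169, 29).
Posterior mean = α'/β' = 169/29.

169/29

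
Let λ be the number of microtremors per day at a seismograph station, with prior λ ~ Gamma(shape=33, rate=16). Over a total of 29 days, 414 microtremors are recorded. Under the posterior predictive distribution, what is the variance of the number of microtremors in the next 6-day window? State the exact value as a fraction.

Total count 414 over total exposure 29 days.
By Gamma–Poisson conjugacy, the posterior is Gamma(α + Σx, β + Σt) = Gamma(33 + 414, 16 + 29) = Gamma(447, 45).
The posterior predictive for a window of length T is Negative Binomial with variance T·α'·(β'+T)/β'² = 6·447·51/2025 = 5066/75.

5066/75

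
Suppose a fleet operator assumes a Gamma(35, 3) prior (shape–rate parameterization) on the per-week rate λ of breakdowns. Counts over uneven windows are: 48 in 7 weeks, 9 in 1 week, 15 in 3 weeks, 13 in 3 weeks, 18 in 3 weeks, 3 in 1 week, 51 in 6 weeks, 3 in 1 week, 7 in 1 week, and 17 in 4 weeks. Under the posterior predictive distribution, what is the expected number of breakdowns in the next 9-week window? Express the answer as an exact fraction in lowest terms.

Total count: 48 + 9 + 15 + 13 + 18 + 3 + 51 + 3 + 7 + 17 = 184.
Total exposure: 7 + 1 + 3 + 3 + 3 + 1 + 6 + 1 + 1 + 4 = 30 weeks.
Conjugate update: add total count to the shape and total exposure to the rate, giving Gamma(219, 33).
Predictive mean over a 9-week window = T·E[λ|data] = 9·219/33 = 657/11.

657/11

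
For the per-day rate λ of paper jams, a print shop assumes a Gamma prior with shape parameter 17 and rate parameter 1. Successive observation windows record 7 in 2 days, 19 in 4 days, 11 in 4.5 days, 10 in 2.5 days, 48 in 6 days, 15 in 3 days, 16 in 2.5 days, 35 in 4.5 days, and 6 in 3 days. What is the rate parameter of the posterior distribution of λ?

33

Total count: 7 + 19 + 11 + 10 + 48 + 15 + 16 + 35 + 6 = 167.
Total exposure: 2 + 4 + 4.5 + 2.5 + 6 + 3 + 2.5 + 4.5 + 3 = 32 days.
By Gamma–Poisson conjugacy, the posterior is Gamma(α + Σx, β + Σt) = Gamma(17 + 167, 1 + 32) = Gamma(184, 33).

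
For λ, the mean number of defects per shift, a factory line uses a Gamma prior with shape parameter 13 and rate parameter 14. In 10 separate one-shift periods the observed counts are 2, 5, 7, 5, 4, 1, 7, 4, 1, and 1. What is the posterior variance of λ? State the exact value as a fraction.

Total count: 2 + 5 + 7 + 5 + 4 + 1 + 7 + 4 + 1 + 1 = 37.
Total exposure: 10 shifts.
The Gamma prior is conjugate for the Poisson rate, so λ | data ~ Gamma(13+37, 14+10) = Gamma(50, 24).
Posterior variance = α'/β'² = 50/576 = 25/288.

25/288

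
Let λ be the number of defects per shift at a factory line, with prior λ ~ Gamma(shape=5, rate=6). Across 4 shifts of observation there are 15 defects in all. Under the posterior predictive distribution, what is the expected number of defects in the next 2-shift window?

4

Total count 15 over total exposure 4 shifts.
Posterior: α' = 5 + 15 = 20, β' = 6 + 4 = 10.
Predictive mean over a 2-shift window = T·E[λ|data] = 2·20/10 = 4.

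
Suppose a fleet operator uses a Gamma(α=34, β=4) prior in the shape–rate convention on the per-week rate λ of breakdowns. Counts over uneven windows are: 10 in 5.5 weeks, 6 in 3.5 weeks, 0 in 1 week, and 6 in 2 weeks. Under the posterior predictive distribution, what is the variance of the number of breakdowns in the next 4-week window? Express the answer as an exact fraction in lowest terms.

Total count: 10 + 6 + 0 + 6 = 22.
Total exposure: 5.5 + 3.5 + 1 + 2 = 12 weeks.
Posterior: α' = 34 + 22 = 56, β' = 4 + 12 = 16.
The posterior predictive for a window of length T is Negative Binomial with variance T·α'·(β'+T)/β'² = 4·56·20/256 = 35/2.

35/2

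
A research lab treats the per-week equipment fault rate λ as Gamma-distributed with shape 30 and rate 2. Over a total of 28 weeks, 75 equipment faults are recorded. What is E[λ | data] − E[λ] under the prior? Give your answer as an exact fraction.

-23/2

Total count 75 over total exposure 28 weeks.
Gamma(α, β) with Poisson data over total exposure Σt gives posterior Gamma(α+Σx, β+Σt) = Gamma(105, 30).
Posterior mean = 105/30 = 7/2; prior mean = 30/2 = 15. Difference = 7/2 − 15 = -23/2.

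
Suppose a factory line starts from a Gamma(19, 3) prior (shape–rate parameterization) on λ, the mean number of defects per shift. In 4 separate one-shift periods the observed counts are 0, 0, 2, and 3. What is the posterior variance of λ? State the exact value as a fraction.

24/49

Total count: 0 + 0 + 2 + 3 = 5.
Total exposure: 4 shifts.
Conjugate update: add total count to the shape and total exposure to the rate, giving Gamma(24, 7).
Posterior variance = α'/β'² = 24/49.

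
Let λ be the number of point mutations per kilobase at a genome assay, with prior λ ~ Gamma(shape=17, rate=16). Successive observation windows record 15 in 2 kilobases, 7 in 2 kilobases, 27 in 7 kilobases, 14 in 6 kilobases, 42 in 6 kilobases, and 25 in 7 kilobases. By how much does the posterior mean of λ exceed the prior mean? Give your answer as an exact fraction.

Total count: 15 + 7 + 27 + 14 + 42 + 25 = 130.
Total exposure: 2 + 2 + 7 + 6 + 6 + 7 = 30 kilobases.
Posterior: α' = 17 + 130 = 147, β' = 16 + 30 = 46.
Posterior mean = 147/46 = 147/46; prior mean = 17/16 = 17/16. Difference = 147/46 − 17/16 = 785/368.

785/368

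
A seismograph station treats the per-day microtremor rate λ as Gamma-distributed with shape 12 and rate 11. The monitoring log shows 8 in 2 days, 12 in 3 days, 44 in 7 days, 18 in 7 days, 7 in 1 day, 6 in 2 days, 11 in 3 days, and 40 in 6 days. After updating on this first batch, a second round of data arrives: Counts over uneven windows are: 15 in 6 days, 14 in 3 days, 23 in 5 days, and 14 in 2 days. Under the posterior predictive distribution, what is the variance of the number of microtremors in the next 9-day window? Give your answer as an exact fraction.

33768/841

Total count: 8 + 12 + 44 + 18 + 7 + 6 + 11 + 40 = 146.
Total exposure: 2 + 3 + 7 + 7 + 1 + 2 + 3 + 6 = 31 days.
After the first batch: Gamma(12 + 146, 11 + 31) = Gamma(158, 42).
Total count: 15 + 14 + 23 + 14 = 66.
Total exposure: 6 + 3 + 5 + 2 = 16 days.
After the second batch: Gamma(158 + 66, 42 + 16) = Gamma(224, 58).
The posterior predictive for a window of length T is Negative Binomial with variance T·α'·(β'+T)/β'² = 9·224·67/3364 = 33768/841.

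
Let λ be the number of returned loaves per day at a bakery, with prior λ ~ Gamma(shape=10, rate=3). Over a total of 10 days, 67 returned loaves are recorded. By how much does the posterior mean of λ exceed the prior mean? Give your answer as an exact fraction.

101/39

Total count 67 over total exposure 10 days.
Gamma(α, β) with Poisson data over total exposure Σt gives posterior Gamma(α+Σx, β+Σt) = Gamma(77, 13).
Posterior mean = 77/13 = 77/13; prior mean = 10/3 = 10/3. Difference = 77/13 − 10/3 = 101/39.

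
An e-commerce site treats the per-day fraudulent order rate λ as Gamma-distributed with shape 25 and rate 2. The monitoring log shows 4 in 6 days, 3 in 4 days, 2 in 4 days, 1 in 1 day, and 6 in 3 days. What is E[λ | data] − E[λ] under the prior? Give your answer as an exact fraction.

Total count: 4 + 3 + 2 + 1 + 6 = 16.
Total exposure: 6 + 4 + 4 + 1 + 3 = 18 days.
Posterior: α' = 25 + 16 = 41, β' = 2 + 18 = 20.
Posterior mean = 41/20 = 41/20; prior mean = 25/2 = 25/2. Difference = 41/20 − 25/2 = -209/20.

-209/20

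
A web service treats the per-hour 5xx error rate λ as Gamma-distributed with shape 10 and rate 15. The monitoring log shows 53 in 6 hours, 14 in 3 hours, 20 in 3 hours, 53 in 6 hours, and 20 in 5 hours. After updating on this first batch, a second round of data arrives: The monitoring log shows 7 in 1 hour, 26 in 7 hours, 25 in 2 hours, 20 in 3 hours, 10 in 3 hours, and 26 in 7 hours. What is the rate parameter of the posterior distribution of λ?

Total count: 53 + 14 + 20 + 53 + 20 = 160.
Total exposure: 6 + 3 + 3 + 6 + 5 = 23 hours.
After the first batch: Gamma(10 + 160, 15 + 23) = Gamma(170, 38).
Total count: 7 + 26 + 25 + 20 + 10 + 26 = 114.
Total exposure: 1 + 7 + 2 + 3 + 3 + 7 = 23 hours.
After the second batch: Gamma(170 + 114, 38 + 23) = Gamma(284, 61).

61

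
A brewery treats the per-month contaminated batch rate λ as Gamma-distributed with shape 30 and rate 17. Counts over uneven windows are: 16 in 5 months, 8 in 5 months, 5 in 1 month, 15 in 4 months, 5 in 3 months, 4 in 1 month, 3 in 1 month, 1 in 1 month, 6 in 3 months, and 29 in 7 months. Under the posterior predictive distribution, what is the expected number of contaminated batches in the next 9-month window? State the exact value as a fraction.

183/8

Total count: 16 + 8 + 5 + 15 + 5 + 4 + 3 + 1 + 6 + 29 = 92.
Total exposure: 5 + 5 + 1 + 4 + 3 + 1 + 1 + 1 + 3 + 7 = 31 months.
Conjugate update: add total count to the shape and total exposure to the rate, giving Gamma(122, 48).
Predictive mean over a 9-month window = T·E[λ|data] = 9·122/48 = 183/8.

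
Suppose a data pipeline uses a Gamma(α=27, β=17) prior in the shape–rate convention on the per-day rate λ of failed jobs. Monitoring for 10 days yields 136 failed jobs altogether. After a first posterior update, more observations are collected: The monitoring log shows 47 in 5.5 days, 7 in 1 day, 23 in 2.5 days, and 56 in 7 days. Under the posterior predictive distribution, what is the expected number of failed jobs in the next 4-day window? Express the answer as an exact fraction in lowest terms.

Total count 136 over total exposure 10 days.
After the first batch: Gamma(27 + 136, 17 + 10) = Gamma(163, 27).
Total count: 47 + 7 + 23 + 56 = 133.
Total exposure: 5.5 + 1 + 2.5 + 7 = 16 days.
After the second batch: Gamma(163 + 133, 27 + 16) = Gamma(296, 43).
Predictive mean over a 4-day window = T·E[λ|data] = 4·296/43 = 1184/43.

1184/43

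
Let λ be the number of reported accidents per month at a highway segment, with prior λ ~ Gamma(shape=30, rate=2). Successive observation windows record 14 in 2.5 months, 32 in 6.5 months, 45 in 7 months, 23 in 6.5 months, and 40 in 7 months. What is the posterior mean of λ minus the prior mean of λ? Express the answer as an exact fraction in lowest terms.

Total count: 14 + 32 + 45 + 23 + 40 = 154.
Total exposure: 2.5 + 6.5 + 7 + 6.5 + 7 = 29.5 months.
Gamma(α, β) with Poisson data over total exposure Σt gives posterior Gamma(α+Σx, β+Σt) = Gamma(184, 63/2).
Posterior mean = 184/(63/2) = 368/63; prior mean = 30/2 = 15. Difference = 368/63 − 15 = -577/63.

-577/63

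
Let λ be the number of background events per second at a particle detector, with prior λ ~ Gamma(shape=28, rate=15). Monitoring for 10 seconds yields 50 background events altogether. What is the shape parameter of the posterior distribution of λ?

78

Total count 50 over total exposure 10 seconds.
By Gamma–Poisson conjugacy, the posterior is Gamma(α + Σx, β + Σt) = Gamma(28 + 50, 15 + 10) = Gamma(78, 25).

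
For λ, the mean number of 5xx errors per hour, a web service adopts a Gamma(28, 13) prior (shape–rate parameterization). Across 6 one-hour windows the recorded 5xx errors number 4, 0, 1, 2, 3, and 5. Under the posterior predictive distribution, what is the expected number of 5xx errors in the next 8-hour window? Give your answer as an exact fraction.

344/19

Total count: 4 + 0 + 1 + 2 + 3 + 5 = 15.
Total exposure: 6 hours.
Gamma(α, β) with Poisson data over total exposure Σt gives posterior Gamma(α+Σx, β+Σt) = Gamma(43, 19).
Predictive mean over an 8-hour window = T·E[λ|data] = 8·43/19 = 344/19.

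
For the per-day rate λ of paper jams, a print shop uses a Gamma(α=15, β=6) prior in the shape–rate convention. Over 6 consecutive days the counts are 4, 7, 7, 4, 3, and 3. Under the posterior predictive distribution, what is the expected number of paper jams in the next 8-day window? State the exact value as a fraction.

86/3

Total count: 4 + 7 + 7 + 4 + 3 + 3 = 28.
Total exposure: 6 days.
Conjugate update: add total count to the shape and total exposure to the rate, giving Gamma(43, 12).
Predictive mean over an 8-day window = T·E[λ|data] = 8·43/12 = 86/3.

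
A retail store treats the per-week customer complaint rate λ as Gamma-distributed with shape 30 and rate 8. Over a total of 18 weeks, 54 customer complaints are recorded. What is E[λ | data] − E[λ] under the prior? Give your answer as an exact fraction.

Total count 54 over total exposure 18 weeks.
By Gamma–Poisson conjugacy, the posterior is Gamma(α + Σx, β + Σt) = Gamma(30 + 54, 8 + 18) = Gamma(84, 26).
Posterior mean = 84/26 = 42/13; prior mean = 30/8 = 15/4. Difference = 42/13 − 15/4 = -27/52.

-27/52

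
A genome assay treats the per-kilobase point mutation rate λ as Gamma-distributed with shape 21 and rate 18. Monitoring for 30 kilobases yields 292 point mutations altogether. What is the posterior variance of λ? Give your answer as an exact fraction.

Total count 292 over total exposure 30 kilobases.
Posterior: α' = 21 + 292 = 313, β' = 18 + 30 = 48.
Posterior variance = α'/β'² = 313/2304.

313/2304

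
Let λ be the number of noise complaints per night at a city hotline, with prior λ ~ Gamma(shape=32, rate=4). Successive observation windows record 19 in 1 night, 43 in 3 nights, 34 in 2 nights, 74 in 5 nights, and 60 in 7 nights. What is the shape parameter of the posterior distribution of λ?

Total count: 19 + 43 + 34 + 74 + 60 = 230.
Total exposure: 1 + 3 + 2 + 5 + 7 = 18 nights.
Gamma(α, β) with Poisson data over total exposure Σt gives posterior Gamma(α+Σx, β+Σt) = Gamma(262, 22).

262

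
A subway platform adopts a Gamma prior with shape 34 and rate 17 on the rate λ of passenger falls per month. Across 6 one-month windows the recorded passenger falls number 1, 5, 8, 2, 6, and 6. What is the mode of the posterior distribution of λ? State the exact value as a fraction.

61/23

Total count: 1 + 5 + 8 + 2 + 6 + 6 = 28.
Total exposure: 6 months.
Posterior: α' = 34 + 28 = 62, β' = 17 + 6 = 23.
Posterior mode = (α'−1)/β' = 61/23.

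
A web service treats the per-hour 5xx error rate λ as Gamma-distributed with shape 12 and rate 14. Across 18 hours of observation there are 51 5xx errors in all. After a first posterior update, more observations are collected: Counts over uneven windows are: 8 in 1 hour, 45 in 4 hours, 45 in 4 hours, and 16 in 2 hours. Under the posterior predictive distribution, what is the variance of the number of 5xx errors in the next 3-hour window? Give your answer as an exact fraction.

24426/1849

Total count 51 over total exposure 18 hours.
After the first batch: Gamma(12 + 51, 14 + 18) = Gamma(63, 32).
Total count: 8 + 45 + 45 + 16 = 114.
Total exposure: 1 + 4 + 4 + 2 = 11 hours.
After the second batch: Gamma(63 + 114, 32 + 11) = Gamma(177, 43).
The posterior predictive for a window of length T is Negative Binomial with variance T·α'·(β'+T)/β'² = 3·177·46/1849 = 24426/1849.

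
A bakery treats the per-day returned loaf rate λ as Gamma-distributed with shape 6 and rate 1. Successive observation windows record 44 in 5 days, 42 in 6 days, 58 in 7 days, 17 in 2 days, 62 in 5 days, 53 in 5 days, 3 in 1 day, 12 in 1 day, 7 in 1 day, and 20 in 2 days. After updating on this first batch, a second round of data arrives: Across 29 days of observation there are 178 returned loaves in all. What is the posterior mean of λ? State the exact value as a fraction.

Total count: 44 + 42 + 58 + 17 + 62 + 53 + 3 + 12 + 7 + 20 = 318.
Total exposure: 5 + 6 + 7 + 2 + 5 + 5 + 1 + 1 + 1 + 2 = 35 days.
After the first batch: Gamma(6 + 318, 1 + 35) = Gamma(324, 36).
Total count 178 over total exposure 29 days.
After the second batch: Gamma(324 + 178, 36 + 29) = Gamma(502, 65).
Posterior mean = α'/β' = 502/65.

502/65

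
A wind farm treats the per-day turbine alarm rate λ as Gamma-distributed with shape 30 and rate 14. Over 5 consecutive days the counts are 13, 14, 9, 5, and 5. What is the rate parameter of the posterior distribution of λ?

19

Total count: 13 + 14 + 9 + 5 + 5 = 46.
Total exposure: 5 days.
By Gamma–Poisson conjugacy, the posterior is Gamma(α + Σx, β + Σt) = Gamma(30 + 46, 14 + 5) = Gamma(76, 19).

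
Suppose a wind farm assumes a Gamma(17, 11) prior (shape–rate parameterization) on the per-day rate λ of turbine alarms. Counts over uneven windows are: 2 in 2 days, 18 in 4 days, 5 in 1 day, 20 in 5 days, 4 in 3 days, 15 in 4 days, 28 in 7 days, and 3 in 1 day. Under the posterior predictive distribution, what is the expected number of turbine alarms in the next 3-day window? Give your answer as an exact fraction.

Total count: 2 + 18 + 5 + 20 + 4 + 15 + 28 + 3 = 95.
Total exposure: 2 + 4 + 1 + 5 + 3 + 4 + 7 + 1 = 27 days.
By Gamma–Poisson conjugacy, the posterior is Gamma(α + Σx, β + Σt) = Gamma(17 + 95, 11 + 27) = Gamma(112, 38).
Predictive mean over a 3-day window = T·E[λ|data] = 3·112/38 = 168/19.

168/19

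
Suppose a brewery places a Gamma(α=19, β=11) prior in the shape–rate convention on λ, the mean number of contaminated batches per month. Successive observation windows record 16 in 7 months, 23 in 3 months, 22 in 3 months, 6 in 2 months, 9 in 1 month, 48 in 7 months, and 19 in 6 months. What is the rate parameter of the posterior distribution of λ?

40

Total count: 16 + 23 + 22 + 6 + 9 + 48 + 19 = 143.
Total exposure: 7 + 3 + 3 + 2 + 1 + 7 + 6 = 29 months.
Conjugate update: add total count to the shape and total exposure to the rate, giving Gamma(162, 40).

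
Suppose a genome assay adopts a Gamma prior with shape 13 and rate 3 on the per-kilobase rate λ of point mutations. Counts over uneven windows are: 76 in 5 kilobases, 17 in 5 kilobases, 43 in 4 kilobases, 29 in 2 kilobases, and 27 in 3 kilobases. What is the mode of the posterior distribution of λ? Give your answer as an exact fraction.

102/11

Total count: 76 + 17 + 43 + 29 + 27 = 192.
Total exposure: 5 + 5 + 4 + 2 + 3 = 19 kilobases.
Posterior: α' = 13 + 192 = 205, β' = 3 + 19 = 22.
Posterior mode = (α'−1)/β' = 204/22 = 102/11.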